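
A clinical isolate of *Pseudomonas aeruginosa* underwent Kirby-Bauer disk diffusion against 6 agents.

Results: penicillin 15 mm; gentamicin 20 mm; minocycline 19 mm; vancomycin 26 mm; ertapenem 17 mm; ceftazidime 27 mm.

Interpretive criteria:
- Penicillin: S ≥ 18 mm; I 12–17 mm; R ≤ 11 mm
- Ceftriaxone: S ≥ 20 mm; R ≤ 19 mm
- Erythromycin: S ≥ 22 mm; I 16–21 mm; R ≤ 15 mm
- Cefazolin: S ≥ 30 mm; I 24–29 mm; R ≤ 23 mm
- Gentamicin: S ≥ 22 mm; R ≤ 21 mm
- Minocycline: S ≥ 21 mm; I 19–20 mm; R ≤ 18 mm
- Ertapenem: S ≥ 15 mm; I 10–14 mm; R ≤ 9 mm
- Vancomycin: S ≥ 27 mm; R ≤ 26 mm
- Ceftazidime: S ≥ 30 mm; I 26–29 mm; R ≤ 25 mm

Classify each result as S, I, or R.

Penicillin: 15 mm is in 12–17 mm → intermediate
Gentamicin 20 mm: ≤ 21 mm → R
Minocycline: 19 mm is in 19–20 mm → I
Vancomycin 26 mm: ≤ 26 mm ⇒ R
Ertapenem: 17 mm is ≥ 15 mm ⇒ Susceptible
Ceftazidime (27 mm) in 26–29 mm → intermediate

I, R, I, R, S, I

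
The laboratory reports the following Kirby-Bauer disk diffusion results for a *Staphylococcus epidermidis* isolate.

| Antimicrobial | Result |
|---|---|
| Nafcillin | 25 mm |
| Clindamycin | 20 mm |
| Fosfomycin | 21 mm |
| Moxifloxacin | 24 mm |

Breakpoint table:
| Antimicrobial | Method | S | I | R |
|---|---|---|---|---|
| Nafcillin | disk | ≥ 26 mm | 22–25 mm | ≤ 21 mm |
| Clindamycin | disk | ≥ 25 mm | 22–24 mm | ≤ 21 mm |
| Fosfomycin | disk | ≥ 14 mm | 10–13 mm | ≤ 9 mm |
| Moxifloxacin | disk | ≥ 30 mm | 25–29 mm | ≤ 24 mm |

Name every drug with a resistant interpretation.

Nafcillin: 25 mm is in 22–25 mm — I
Clindamycin (20 mm) ≤ 21 mm → R
Fosfomycin: 21 mm is ≥ 14 mm → susceptible
Moxifloxacin: 24 mm is ≤ 24 mm ⇒ resistant

clindamycin, moxifloxacin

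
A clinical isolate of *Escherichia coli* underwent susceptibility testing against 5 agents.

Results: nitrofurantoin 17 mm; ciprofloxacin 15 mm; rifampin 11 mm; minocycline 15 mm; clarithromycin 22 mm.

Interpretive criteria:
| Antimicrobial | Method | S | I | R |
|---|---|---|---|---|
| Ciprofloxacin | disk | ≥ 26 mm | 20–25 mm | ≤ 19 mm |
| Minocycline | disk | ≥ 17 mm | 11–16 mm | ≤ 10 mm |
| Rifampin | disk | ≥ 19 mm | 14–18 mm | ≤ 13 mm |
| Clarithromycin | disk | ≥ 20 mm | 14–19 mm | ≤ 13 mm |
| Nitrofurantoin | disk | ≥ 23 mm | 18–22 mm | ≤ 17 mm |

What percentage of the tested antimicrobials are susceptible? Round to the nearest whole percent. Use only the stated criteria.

20%

Nitrofurantoin 17 mm: ≤ 17 mm ⇒ R
Ciprofloxacin 15 mm: ≤ 19 mm → resistant
Rifampin (11 mm) ≤ 13 mm ⇒ R
Minocycline: 15 mm is in 11–16 mm → intermediate
Clarithromycin 22 mm: ≥ 20 mm → susceptible
Susceptible: 1/5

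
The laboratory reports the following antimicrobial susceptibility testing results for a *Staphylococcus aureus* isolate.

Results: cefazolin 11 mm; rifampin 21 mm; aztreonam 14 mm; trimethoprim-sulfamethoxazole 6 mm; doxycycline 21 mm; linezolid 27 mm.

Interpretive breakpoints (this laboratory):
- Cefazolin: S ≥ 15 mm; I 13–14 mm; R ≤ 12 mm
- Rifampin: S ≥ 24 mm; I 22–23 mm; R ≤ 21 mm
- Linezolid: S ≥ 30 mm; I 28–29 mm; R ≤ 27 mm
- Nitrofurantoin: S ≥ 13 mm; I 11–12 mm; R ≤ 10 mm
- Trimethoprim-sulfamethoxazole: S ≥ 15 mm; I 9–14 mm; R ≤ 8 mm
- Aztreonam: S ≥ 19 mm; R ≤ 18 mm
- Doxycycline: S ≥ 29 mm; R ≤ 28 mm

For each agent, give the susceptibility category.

Cefazolin: 11 mm is ≤ 12 mm ⇒ Resistant
Rifampin: 21 mm is ≤ 21 mm → Resistant
Aztreonam (14 mm) ≤ 18 mm ⇒ R
Trimethoprim-sulfamethoxazole (6 mm) ≤ 8 mm ⇒ resistant
Doxycycline 21 mm: ≤ 28 mm — Resistant
Linezolid: 27 mm is ≤ 27 mm — R

R, R, R, R, R, R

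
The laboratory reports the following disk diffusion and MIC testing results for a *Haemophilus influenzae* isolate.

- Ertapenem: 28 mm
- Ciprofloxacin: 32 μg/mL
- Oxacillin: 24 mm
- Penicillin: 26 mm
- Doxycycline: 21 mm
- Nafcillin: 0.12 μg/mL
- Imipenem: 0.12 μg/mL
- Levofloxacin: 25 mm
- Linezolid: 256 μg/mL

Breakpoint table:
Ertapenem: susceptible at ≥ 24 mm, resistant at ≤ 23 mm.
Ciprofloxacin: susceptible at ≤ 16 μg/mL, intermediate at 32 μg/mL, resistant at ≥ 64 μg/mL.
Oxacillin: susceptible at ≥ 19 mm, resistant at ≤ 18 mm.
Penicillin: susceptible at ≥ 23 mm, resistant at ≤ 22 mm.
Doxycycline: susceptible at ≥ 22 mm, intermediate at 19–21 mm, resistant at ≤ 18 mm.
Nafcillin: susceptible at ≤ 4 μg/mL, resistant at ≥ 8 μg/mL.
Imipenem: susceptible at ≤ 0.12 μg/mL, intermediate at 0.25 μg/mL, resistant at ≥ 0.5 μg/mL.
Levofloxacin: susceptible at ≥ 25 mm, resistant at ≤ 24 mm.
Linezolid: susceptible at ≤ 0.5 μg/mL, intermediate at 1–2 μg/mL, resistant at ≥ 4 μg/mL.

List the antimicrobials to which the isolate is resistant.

linezolid

Ertapenem 28 mm: ≥ 24 mm — S
Ciprofloxacin 32 μg/mL: = 32 μg/mL ⇒ Intermediate
Oxacillin 24 mm: ≥ 19 mm → susceptible
Penicillin (26 mm) ≥ 23 mm → susceptible
Doxycycline: 21 mm is in 19–21 mm ⇒ I
Nafcillin (0.12 μg/mL) ≤ 4 μg/mL — Susceptible
Imipenem 0.12 μg/mL: ≤ 0.12 μg/mL — S
Levofloxacin: 25 mm is ≥ 25 mm — susceptible
Linezolid 256 μg/mL: ≥ 4 μg/mL ⇒ R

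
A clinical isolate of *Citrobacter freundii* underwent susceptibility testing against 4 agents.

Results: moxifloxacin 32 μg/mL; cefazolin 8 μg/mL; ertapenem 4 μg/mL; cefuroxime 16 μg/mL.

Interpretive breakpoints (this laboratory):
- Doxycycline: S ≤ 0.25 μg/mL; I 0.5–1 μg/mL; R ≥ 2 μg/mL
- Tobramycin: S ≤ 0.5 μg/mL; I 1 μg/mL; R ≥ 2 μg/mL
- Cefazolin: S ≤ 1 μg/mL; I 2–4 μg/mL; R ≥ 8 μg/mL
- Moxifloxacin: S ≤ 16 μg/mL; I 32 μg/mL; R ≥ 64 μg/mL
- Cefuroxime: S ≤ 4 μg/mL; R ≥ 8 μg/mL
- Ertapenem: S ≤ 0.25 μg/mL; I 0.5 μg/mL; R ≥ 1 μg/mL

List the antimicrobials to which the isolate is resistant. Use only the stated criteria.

Moxifloxacin 32 μg/mL: = 32 μg/mL → intermediate
Cefazolin 8 μg/mL: ≥ 8 μg/mL ⇒ Resistant
Ertapenem (4 μg/mL) ≥ 1 μg/mL — R
Cefuroxime: 16 μg/mL is ≥ 8 μg/mL → resistant

cefazolin, ertapenem, cefuroxime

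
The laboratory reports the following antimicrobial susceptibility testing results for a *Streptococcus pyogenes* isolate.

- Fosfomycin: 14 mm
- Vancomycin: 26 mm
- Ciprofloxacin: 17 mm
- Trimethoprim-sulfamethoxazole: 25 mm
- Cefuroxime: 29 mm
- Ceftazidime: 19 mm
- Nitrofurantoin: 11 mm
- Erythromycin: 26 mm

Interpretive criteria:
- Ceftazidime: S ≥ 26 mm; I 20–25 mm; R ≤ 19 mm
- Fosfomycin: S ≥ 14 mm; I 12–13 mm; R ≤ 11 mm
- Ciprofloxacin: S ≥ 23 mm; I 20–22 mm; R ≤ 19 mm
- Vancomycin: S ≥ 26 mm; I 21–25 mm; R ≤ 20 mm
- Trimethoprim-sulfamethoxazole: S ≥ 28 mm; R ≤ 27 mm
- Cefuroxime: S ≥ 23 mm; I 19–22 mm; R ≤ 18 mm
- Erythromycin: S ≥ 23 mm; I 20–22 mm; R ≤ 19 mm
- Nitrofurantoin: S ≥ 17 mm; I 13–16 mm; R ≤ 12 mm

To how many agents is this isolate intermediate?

0

Fosfomycin: 14 mm is ≥ 14 mm ⇒ S
Vancomycin (26 mm) ≥ 26 mm ⇒ Susceptible
Ciprofloxacin (17 mm) ≤ 19 mm → R
Trimethoprim-sulfamethoxazole 25 mm: ≤ 27 mm — R
Cefuroxime: 29 mm is ≥ 23 mm — Susceptible
Ceftazidime 19 mm: ≤ 19 mm ⇒ resistant
Nitrofurantoin (11 mm) ≤ 12 mm → R
Erythromycin 26 mm: ≥ 23 mm → S
Intermediate: 0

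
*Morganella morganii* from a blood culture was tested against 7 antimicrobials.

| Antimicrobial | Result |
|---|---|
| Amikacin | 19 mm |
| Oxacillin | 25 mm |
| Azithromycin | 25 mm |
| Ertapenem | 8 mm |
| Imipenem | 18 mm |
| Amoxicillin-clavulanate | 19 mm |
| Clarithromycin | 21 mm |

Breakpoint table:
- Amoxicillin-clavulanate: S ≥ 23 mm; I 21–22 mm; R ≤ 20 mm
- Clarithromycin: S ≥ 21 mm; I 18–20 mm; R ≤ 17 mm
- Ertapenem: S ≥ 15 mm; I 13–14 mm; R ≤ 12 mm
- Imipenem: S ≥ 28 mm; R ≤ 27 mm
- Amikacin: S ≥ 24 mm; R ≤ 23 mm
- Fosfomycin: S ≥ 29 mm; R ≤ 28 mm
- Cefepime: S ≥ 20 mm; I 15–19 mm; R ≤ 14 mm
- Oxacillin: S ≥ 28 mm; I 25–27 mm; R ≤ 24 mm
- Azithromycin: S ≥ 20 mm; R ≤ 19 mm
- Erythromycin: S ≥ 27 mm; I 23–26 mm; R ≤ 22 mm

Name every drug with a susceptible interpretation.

Amikacin: 19 mm is ≤ 23 mm → R
Oxacillin 25 mm: in 25–27 mm → Intermediate
Azithromycin 25 mm: ≥ 20 mm ⇒ S
Ertapenem: 8 mm is ≤ 12 mm ⇒ R
Imipenem 18 mm: ≤ 27 mm → resistant
Amoxicillin-clavulanate (19 mm) ≤ 20 mm → resistant
Clarithromycin (21 mm) ≥ 21 mm — susceptible

azithromycin, clarithromycin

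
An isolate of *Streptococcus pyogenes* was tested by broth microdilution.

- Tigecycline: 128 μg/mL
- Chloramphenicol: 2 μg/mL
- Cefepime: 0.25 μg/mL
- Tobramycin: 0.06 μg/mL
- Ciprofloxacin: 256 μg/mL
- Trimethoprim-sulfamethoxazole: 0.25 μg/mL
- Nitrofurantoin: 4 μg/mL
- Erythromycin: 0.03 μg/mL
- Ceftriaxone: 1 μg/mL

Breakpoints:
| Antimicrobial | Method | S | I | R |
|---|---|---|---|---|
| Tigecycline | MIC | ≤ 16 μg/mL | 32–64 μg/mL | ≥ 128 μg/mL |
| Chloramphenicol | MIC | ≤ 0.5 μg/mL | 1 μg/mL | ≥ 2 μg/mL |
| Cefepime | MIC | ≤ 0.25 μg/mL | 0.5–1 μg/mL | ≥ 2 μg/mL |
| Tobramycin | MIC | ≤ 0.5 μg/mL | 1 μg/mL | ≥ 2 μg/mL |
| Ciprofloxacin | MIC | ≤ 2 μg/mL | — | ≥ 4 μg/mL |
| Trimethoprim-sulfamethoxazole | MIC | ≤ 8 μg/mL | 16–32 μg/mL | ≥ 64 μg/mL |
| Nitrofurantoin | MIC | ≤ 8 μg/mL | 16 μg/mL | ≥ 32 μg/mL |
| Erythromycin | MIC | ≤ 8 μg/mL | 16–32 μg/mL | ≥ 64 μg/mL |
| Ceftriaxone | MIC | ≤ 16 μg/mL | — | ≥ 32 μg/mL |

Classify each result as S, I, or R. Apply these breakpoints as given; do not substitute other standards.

Tigecycline: 128 μg/mL is ≥ 128 μg/mL → Resistant
Chloramphenicol: 2 μg/mL is ≥ 2 μg/mL → resistant
Cefepime 0.25 μg/mL: ≤ 0.25 μg/mL — susceptible
Tobramycin (0.06 μg/mL) ≤ 0.5 μg/mL → Susceptible
Ciprofloxacin (256 μg/mL) ≥ 4 μg/mL ⇒ resistant
Trimethoprim-sulfamethoxazole (0.25 μg/mL) ≤ 8 μg/mL → S
Nitrofurantoin 4 μg/mL: ≤ 8 μg/mL → Susceptible
Erythromycin (0.03 μg/mL) ≤ 8 μg/mL → S
Ceftriaxone (1 μg/mL) ≤ 16 μg/mL — Susceptible

R, R, S, S, R, S, S, S, S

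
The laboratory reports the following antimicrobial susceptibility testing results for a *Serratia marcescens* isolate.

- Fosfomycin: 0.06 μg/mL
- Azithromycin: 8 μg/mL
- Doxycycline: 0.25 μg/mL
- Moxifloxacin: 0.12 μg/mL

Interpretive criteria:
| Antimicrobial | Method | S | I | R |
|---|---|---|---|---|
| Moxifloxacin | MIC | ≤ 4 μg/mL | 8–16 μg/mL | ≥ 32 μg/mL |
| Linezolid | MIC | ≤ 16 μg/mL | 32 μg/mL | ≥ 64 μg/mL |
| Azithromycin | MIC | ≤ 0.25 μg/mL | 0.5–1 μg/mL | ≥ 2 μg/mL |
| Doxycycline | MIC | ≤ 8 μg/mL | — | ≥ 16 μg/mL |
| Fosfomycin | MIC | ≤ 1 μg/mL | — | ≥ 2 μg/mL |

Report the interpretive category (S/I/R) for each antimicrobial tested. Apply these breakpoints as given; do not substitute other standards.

Fosfomycin (0.06 μg/mL) ≤ 1 μg/mL ⇒ Susceptible
Azithromycin 8 μg/mL: ≥ 2 μg/mL — resistant
Doxycycline (0.25 μg/mL) ≤ 8 μg/mL — Susceptible
Moxifloxacin 0.12 μg/mL: ≤ 4 μg/mL → S

S, R, S, S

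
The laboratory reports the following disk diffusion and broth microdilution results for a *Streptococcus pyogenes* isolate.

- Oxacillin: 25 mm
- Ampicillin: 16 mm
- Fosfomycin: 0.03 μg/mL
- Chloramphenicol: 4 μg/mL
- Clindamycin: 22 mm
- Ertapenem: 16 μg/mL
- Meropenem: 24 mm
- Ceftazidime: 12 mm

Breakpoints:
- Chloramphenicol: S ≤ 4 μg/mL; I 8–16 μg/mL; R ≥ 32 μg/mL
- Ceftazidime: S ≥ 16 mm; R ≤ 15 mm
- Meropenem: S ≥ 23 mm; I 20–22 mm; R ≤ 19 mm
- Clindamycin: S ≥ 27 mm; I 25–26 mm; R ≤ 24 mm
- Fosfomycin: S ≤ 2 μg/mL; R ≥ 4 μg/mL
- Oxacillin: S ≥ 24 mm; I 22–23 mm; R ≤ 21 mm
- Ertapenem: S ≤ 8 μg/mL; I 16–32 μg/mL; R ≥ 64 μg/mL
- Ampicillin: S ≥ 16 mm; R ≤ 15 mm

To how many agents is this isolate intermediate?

1

Oxacillin (25 mm) ≥ 24 mm — susceptible
Ampicillin 16 mm: ≥ 16 mm ⇒ S
Fosfomycin 0.03 μg/mL: ≤ 2 μg/mL → S
Chloramphenicol 4 μg/mL: ≤ 4 μg/mL → Susceptible
Clindamycin: 22 mm is ≤ 24 mm → resistant
Ertapenem 16 μg/mL: in 16–32 μg/mL → intermediate
Meropenem 24 mm: ≥ 23 mm → susceptible
Ceftazidime (12 mm) ≤ 15 mm — resistant
Intermediate: 1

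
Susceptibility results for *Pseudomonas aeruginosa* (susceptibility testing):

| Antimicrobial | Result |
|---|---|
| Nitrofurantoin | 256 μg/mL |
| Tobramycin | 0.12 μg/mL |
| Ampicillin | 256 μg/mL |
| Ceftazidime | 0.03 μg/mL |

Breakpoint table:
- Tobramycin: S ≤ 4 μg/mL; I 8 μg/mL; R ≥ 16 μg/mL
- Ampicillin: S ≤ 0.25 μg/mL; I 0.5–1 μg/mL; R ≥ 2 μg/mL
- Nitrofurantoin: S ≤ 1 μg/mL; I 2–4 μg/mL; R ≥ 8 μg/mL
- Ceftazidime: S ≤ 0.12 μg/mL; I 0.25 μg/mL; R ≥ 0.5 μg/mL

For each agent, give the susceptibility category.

R, S, R, S

Nitrofurantoin: 256 μg/mL is ≥ 8 μg/mL ⇒ R
Tobramycin: 0.12 μg/mL is ≤ 4 μg/mL ⇒ S
Ampicillin: 256 μg/mL is ≥ 2 μg/mL — R
Ceftazidime (0.03 μg/mL) ≤ 0.12 μg/mL → S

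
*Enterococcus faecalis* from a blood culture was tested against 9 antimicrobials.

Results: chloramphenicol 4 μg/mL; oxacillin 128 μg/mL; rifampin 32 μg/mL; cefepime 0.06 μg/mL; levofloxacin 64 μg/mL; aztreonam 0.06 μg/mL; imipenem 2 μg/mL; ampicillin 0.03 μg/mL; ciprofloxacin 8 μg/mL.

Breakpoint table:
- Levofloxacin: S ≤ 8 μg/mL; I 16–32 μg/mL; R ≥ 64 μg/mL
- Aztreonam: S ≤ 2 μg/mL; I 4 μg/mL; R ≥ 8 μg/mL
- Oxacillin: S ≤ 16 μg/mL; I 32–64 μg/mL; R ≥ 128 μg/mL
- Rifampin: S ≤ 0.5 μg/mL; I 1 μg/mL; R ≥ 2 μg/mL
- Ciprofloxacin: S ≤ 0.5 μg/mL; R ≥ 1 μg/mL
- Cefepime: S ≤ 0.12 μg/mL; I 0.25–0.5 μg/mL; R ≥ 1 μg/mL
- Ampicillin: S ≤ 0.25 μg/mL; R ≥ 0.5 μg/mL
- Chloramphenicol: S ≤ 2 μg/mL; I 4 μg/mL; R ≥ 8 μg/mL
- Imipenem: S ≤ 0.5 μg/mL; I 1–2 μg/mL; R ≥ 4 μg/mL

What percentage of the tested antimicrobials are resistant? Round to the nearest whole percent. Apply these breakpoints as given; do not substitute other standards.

Chloramphenicol 4 μg/mL: = 4 μg/mL ⇒ intermediate
Oxacillin 128 μg/mL: ≥ 128 μg/mL → resistant
Rifampin 32 μg/mL: ≥ 2 μg/mL → Resistant
Cefepime: 0.06 μg/mL is ≤ 0.12 μg/mL → Susceptible
Levofloxacin: 64 μg/mL is ≥ 64 μg/mL — Resistant
Aztreonam: 0.06 μg/mL is ≤ 2 μg/mL → susceptible
Imipenem 2 μg/mL: in 1–2 μg/mL — I
Ampicillin: 0.03 μg/mL is ≤ 0.25 μg/mL ⇒ Susceptible
Ciprofloxacin (8 μg/mL) ≥ 1 μg/mL → Resistant
Resistant: 4/9

44%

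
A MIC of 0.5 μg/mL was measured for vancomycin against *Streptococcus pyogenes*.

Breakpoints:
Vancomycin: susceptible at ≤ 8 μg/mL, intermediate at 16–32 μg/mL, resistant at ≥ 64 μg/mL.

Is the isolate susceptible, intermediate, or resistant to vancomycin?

Vancomycin (0.5 μg/mL) ≤ 8 μg/mL ⇒ Susceptible

S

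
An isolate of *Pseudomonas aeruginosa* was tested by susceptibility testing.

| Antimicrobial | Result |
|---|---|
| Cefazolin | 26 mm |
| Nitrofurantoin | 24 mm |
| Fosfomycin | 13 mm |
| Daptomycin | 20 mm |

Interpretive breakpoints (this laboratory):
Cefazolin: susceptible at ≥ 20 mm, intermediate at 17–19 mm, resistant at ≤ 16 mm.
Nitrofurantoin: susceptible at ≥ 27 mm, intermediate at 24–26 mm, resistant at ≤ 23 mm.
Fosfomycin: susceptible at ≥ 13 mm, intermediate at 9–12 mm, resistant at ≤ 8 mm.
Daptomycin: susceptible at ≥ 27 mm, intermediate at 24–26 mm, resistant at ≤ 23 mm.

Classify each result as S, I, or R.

S, I, S, R

Cefazolin: 26 mm is ≥ 20 mm → susceptible
Nitrofurantoin: 24 mm is in 24–26 mm — intermediate
Fosfomycin (13 mm) ≥ 13 mm — susceptible
Daptomycin (20 mm) ≤ 23 mm — R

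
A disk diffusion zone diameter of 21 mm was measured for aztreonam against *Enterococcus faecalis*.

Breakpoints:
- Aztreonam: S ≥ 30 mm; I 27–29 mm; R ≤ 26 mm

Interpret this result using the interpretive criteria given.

Aztreonam (21 mm) ≤ 26 mm — Resistant

R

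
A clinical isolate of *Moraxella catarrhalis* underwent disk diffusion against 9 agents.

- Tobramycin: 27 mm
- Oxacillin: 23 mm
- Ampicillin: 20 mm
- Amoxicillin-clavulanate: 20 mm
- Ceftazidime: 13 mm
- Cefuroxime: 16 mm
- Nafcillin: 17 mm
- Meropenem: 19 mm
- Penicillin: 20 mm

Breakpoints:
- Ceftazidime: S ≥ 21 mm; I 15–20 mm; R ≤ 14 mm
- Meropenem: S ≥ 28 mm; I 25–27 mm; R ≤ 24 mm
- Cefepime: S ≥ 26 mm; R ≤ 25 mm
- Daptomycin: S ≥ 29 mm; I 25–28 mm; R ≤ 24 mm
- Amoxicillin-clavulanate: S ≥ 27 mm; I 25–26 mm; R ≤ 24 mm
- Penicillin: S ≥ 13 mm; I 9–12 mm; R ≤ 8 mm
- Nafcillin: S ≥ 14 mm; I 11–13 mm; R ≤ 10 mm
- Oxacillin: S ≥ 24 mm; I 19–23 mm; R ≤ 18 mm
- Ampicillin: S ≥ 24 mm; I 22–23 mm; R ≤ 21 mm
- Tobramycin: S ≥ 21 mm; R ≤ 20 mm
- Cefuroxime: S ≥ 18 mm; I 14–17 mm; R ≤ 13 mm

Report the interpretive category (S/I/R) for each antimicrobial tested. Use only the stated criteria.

S, I, R, R, R, I, S, R, S

Tobramycin (27 mm) ≥ 21 mm → S
Oxacillin 23 mm: in 19–23 mm ⇒ I
Ampicillin: 20 mm is ≤ 21 mm → R
Amoxicillin-clavulanate 20 mm: ≤ 24 mm ⇒ Resistant
Ceftazidime (13 mm) ≤ 14 mm ⇒ R
Cefuroxime: 16 mm is in 14–17 mm — I
Nafcillin 17 mm: ≥ 14 mm → susceptible
Meropenem: 19 mm is ≤ 24 mm ⇒ Resistant
Penicillin (20 mm) ≥ 13 mm → Susceptible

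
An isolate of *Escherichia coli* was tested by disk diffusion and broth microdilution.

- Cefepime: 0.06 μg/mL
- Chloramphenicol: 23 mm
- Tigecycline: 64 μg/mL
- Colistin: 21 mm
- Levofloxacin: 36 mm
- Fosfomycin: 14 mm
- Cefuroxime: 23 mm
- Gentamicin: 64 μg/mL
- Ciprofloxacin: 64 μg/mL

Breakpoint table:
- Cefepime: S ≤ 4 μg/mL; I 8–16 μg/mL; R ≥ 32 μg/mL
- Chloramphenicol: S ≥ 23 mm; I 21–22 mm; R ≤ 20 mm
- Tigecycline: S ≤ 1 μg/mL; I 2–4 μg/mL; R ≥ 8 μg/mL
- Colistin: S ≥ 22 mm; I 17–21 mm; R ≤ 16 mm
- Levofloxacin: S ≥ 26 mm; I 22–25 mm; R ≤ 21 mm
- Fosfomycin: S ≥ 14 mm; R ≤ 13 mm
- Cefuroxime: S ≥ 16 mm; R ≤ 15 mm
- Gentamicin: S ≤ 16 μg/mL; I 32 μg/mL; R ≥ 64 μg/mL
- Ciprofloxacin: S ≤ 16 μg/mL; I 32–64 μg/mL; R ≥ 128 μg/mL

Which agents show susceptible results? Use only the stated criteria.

cefepime, chloramphenicol, levofloxacin, fosfomycin, cefuroxime

Cefepime 0.06 μg/mL: ≤ 4 μg/mL → susceptible
Chloramphenicol: 23 mm is ≥ 23 mm ⇒ S
Tigecycline: 64 μg/mL is ≥ 8 μg/mL — Resistant
Colistin: 21 mm is in 17–21 mm ⇒ intermediate
Levofloxacin (36 mm) ≥ 26 mm — S
Fosfomycin: 14 mm is ≥ 14 mm — susceptible
Cefuroxime: 23 mm is ≥ 16 mm → S
Gentamicin: 64 μg/mL is ≥ 64 μg/mL → resistant
Ciprofloxacin (64 μg/mL) in 32–64 μg/mL ⇒ intermediate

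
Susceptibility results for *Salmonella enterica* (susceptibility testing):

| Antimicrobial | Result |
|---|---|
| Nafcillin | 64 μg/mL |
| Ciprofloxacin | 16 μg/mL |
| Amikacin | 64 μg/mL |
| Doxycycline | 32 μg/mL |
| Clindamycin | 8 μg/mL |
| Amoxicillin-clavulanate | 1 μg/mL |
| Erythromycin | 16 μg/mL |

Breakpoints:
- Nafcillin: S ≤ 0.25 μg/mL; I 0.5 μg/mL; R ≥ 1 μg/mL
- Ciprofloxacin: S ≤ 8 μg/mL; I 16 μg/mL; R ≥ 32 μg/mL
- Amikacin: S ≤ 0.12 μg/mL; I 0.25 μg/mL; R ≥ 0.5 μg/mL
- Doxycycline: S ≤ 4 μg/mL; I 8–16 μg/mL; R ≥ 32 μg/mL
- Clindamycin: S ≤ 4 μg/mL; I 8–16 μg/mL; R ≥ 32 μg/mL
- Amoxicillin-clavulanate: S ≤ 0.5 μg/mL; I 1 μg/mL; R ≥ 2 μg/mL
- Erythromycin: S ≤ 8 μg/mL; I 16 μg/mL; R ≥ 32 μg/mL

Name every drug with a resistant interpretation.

nafcillin, amikacin, doxycycline

Nafcillin 64 μg/mL: ≥ 1 μg/mL — resistant
Ciprofloxacin: 16 μg/mL is = 16 μg/mL — I
Amikacin: 64 μg/mL is ≥ 0.5 μg/mL ⇒ R
Doxycycline (32 μg/mL) ≥ 32 μg/mL → Resistant
Clindamycin: 8 μg/mL is in 8–16 μg/mL → Intermediate
Amoxicillin-clavulanate: 1 μg/mL is = 1 μg/mL → Intermediate
Erythromycin: 16 μg/mL is = 16 μg/mL → Intermediate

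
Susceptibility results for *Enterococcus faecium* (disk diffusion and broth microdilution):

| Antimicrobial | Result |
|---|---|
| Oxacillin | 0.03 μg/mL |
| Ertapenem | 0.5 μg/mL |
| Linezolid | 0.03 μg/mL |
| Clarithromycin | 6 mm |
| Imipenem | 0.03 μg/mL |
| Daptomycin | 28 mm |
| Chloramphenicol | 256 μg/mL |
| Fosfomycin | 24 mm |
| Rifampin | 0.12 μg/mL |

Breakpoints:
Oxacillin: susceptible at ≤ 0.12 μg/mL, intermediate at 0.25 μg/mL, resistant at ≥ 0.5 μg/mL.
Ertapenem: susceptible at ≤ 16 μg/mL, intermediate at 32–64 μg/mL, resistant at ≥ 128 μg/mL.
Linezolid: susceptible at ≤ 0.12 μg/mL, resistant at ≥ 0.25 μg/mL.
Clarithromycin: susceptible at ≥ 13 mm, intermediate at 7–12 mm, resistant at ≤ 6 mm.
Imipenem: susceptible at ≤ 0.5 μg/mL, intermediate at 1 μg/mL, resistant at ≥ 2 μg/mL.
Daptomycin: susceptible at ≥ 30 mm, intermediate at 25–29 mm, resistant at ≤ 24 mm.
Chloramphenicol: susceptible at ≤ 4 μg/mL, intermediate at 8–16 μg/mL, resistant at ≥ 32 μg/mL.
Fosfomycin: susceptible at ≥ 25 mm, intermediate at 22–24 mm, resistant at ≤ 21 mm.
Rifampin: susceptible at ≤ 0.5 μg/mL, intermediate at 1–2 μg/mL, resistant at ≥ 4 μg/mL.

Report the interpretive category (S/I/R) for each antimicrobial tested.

S, S, S, R, S, I, R, I, S

Oxacillin (0.03 μg/mL) ≤ 0.12 μg/mL — S
Ertapenem (0.5 μg/mL) ≤ 16 μg/mL ⇒ susceptible
Linezolid (0.03 μg/mL) ≤ 0.12 μg/mL ⇒ Susceptible
Clarithromycin 6 mm: ≤ 6 mm → Resistant
Imipenem (0.03 μg/mL) ≤ 0.5 μg/mL ⇒ Susceptible
Daptomycin (28 mm) in 25–29 mm → Intermediate
Chloramphenicol: 256 μg/mL is ≥ 32 μg/mL → resistant
Fosfomycin: 24 mm is in 22–24 mm ⇒ I
Rifampin 0.12 μg/mL: ≤ 0.5 μg/mL ⇒ S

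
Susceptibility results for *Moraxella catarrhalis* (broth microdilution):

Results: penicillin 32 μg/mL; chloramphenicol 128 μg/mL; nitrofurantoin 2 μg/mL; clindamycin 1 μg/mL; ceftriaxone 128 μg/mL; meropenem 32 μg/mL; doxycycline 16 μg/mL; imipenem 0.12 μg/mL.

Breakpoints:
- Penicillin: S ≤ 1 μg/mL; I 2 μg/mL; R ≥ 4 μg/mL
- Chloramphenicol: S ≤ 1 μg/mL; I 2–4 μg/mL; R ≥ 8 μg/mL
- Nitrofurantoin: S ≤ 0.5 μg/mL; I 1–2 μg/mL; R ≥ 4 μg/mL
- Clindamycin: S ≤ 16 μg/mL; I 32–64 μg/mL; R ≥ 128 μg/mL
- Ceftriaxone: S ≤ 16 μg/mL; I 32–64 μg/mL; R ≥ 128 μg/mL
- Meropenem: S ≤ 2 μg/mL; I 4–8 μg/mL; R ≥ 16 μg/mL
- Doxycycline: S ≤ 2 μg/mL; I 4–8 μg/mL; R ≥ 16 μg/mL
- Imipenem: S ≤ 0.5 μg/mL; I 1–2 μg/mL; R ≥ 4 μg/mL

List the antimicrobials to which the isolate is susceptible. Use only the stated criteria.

Penicillin (32 μg/mL) ≥ 4 μg/mL — resistant
Chloramphenicol (128 μg/mL) ≥ 8 μg/mL — R
Nitrofurantoin (2 μg/mL) in 1–2 μg/mL — Intermediate
Clindamycin 1 μg/mL: ≤ 16 μg/mL — susceptible
Ceftriaxone (128 μg/mL) ≥ 128 μg/mL → Resistant
Meropenem: 32 μg/mL is ≥ 16 μg/mL — Resistant
Doxycycline: 16 μg/mL is ≥ 16 μg/mL → Resistant
Imipenem: 0.12 μg/mL is ≤ 0.5 μg/mL — susceptible

clindamycin, imipenem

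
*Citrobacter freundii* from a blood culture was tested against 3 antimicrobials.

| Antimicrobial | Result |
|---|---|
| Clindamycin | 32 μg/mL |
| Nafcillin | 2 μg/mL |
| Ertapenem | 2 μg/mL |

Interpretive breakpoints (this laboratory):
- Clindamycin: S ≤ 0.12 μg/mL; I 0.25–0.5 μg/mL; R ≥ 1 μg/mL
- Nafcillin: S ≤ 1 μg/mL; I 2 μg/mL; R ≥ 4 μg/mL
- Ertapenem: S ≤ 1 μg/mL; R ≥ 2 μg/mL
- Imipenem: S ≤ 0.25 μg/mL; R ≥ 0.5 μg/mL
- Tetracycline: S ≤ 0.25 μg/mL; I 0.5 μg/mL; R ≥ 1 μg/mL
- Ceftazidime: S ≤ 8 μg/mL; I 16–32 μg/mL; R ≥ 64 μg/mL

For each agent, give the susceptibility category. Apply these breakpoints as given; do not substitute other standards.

R, I, R

Clindamycin: 32 μg/mL is ≥ 1 μg/mL → R
Nafcillin 2 μg/mL: = 2 μg/mL — Intermediate
Ertapenem: 2 μg/mL is ≥ 2 μg/mL → R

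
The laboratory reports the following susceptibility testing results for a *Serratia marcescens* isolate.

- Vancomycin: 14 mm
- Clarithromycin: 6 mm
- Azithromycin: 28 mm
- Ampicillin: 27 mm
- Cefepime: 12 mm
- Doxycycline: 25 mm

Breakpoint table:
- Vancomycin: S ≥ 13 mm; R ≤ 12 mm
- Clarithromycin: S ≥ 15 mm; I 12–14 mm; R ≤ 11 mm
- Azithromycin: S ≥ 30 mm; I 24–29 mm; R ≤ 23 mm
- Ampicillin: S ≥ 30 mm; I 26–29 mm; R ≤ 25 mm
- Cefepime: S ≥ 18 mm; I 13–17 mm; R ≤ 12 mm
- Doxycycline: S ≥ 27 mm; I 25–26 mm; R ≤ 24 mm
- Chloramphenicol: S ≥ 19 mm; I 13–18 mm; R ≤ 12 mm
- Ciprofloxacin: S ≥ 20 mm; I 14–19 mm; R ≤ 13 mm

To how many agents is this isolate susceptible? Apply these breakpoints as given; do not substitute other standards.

Vancomycin 14 mm: ≥ 13 mm — susceptible
Clarithromycin: 6 mm is ≤ 11 mm ⇒ resistant
Azithromycin: 28 mm is in 24–29 mm ⇒ I
Ampicillin: 27 mm is in 26–29 mm ⇒ intermediate
Cefepime 12 mm: ≤ 12 mm ⇒ resistant
Doxycycline 25 mm: in 25–26 mm → I
Susceptible: 1

1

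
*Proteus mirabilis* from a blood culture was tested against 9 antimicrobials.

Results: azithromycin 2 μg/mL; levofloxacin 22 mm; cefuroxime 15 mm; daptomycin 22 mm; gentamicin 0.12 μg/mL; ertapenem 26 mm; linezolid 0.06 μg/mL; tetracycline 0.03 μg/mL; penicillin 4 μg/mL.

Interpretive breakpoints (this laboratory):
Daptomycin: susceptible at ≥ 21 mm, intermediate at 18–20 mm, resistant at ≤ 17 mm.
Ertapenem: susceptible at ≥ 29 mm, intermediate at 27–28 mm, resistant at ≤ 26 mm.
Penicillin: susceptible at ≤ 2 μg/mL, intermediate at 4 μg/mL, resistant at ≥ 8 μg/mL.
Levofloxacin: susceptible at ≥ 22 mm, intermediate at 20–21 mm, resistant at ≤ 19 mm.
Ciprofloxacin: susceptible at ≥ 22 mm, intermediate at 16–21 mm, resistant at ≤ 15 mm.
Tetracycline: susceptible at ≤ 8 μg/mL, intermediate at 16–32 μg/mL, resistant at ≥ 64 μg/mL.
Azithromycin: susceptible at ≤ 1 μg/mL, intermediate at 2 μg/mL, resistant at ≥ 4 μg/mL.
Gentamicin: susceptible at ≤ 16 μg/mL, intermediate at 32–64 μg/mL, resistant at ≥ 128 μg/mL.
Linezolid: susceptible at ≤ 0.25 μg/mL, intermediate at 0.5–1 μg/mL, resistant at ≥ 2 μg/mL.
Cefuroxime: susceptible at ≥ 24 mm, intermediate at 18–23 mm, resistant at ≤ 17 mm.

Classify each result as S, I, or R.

Azithromycin (2 μg/mL) = 2 μg/mL → Intermediate
Levofloxacin: 22 mm is ≥ 22 mm → S
Cefuroxime 15 mm: ≤ 17 mm ⇒ R
Daptomycin: 22 mm is ≥ 21 mm — Susceptible
Gentamicin 0.12 μg/mL: ≤ 16 μg/mL ⇒ susceptible
Ertapenem: 26 mm is ≤ 26 mm ⇒ resistant
Linezolid (0.06 μg/mL) ≤ 0.25 μg/mL — S
Tetracycline (0.03 μg/mL) ≤ 8 μg/mL ⇒ Susceptible
Penicillin: 4 μg/mL is = 4 μg/mL → Intermediate

I, S, R, S, S, R, S, S, I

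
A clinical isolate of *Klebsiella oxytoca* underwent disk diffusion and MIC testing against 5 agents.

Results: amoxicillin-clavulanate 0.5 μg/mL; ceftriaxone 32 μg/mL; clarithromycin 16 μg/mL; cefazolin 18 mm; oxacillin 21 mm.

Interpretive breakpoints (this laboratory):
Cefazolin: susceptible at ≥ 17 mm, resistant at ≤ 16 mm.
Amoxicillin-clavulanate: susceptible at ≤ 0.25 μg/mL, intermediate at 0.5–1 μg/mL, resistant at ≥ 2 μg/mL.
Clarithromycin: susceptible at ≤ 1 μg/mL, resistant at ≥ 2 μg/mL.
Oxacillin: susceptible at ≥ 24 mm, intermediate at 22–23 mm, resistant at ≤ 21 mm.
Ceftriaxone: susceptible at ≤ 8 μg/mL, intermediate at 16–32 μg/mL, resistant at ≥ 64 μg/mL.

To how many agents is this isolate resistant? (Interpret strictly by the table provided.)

2

Amoxicillin-clavulanate 0.5 μg/mL: in 0.5–1 μg/mL → I
Ceftriaxone: 32 μg/mL is in 16–32 μg/mL → I
Clarithromycin (16 μg/mL) ≥ 2 μg/mL → resistant
Cefazolin (18 mm) ≥ 17 mm ⇒ S
Oxacillin (21 mm) ≤ 21 mm ⇒ Resistant
Resistant: 2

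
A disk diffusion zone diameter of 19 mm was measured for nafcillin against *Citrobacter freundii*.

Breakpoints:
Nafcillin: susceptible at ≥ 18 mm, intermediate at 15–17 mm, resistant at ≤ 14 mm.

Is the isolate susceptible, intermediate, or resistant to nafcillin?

S

Nafcillin 19 mm: ≥ 18 mm — Susceptible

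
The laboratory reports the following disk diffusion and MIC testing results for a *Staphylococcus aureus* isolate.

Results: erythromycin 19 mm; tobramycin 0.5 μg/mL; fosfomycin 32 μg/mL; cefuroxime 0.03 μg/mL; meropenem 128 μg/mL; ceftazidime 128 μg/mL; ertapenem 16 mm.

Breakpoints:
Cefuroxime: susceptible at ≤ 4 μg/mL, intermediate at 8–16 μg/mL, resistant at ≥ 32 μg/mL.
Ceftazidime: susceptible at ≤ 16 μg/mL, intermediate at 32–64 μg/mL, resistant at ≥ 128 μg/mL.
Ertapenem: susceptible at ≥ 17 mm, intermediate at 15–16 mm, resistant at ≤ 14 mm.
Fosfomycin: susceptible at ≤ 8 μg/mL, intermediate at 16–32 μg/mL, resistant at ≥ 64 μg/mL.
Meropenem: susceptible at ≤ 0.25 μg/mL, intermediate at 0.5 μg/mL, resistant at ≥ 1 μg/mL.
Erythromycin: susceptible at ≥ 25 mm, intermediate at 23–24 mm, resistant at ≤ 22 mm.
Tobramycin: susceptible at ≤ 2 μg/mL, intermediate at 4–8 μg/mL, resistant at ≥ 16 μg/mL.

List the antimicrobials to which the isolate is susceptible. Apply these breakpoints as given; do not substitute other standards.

tobramycin, cefuroxime

Erythromycin 19 mm: ≤ 22 mm ⇒ resistant
Tobramycin: 0.5 μg/mL is ≤ 2 μg/mL → Susceptible
Fosfomycin: 32 μg/mL is in 16–32 μg/mL ⇒ intermediate
Cefuroxime (0.03 μg/mL) ≤ 4 μg/mL — Susceptible
Meropenem: 128 μg/mL is ≥ 1 μg/mL ⇒ Resistant
Ceftazidime 128 μg/mL: ≥ 128 μg/mL — R
Ertapenem: 16 mm is in 15–16 mm — intermediate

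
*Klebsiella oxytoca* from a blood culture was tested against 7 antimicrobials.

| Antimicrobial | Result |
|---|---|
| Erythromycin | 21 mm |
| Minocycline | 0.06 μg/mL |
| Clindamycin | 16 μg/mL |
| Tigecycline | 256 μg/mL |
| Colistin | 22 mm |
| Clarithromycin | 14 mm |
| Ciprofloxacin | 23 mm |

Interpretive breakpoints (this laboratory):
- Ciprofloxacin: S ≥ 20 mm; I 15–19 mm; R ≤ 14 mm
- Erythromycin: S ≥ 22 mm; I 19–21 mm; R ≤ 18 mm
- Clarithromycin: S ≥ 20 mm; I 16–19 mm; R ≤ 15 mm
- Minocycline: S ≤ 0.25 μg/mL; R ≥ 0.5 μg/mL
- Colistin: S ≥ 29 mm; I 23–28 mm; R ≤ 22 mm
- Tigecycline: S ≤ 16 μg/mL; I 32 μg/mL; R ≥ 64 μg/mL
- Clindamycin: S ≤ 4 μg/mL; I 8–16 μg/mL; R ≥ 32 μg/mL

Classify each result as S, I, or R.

Erythromycin (21 mm) in 19–21 mm → intermediate
Minocycline (0.06 μg/mL) ≤ 0.25 μg/mL — Susceptible
Clindamycin: 16 μg/mL is in 8–16 μg/mL ⇒ intermediate
Tigecycline: 256 μg/mL is ≥ 64 μg/mL — R
Colistin 22 mm: ≤ 22 mm — R
Clarithromycin: 14 mm is ≤ 15 mm ⇒ R
Ciprofloxacin: 23 mm is ≥ 20 mm — Susceptible

I, S, I, R, R, R, S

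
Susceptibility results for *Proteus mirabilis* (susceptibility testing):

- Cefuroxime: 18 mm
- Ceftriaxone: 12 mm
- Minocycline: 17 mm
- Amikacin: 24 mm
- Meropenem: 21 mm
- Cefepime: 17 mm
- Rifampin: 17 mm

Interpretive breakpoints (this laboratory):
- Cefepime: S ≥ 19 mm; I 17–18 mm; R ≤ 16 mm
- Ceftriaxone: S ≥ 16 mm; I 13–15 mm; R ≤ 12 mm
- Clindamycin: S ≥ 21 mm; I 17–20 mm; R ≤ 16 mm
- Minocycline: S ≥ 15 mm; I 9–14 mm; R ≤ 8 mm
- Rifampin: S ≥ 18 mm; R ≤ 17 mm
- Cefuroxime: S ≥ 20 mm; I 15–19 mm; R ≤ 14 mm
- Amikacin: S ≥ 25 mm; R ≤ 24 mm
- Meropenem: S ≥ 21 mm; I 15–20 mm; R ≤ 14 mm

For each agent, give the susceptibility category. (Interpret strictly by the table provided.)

I, R, S, R, S, I, R

Cefuroxime: 18 mm is in 15–19 mm — Intermediate
Ceftriaxone: 12 mm is ≤ 12 mm → Resistant
Minocycline (17 mm) ≥ 15 mm → susceptible
Amikacin 24 mm: ≤ 24 mm → R
Meropenem 21 mm: ≥ 21 mm → Susceptible
Cefepime: 17 mm is in 17–18 mm ⇒ Intermediate
Rifampin (17 mm) ≤ 17 mm ⇒ R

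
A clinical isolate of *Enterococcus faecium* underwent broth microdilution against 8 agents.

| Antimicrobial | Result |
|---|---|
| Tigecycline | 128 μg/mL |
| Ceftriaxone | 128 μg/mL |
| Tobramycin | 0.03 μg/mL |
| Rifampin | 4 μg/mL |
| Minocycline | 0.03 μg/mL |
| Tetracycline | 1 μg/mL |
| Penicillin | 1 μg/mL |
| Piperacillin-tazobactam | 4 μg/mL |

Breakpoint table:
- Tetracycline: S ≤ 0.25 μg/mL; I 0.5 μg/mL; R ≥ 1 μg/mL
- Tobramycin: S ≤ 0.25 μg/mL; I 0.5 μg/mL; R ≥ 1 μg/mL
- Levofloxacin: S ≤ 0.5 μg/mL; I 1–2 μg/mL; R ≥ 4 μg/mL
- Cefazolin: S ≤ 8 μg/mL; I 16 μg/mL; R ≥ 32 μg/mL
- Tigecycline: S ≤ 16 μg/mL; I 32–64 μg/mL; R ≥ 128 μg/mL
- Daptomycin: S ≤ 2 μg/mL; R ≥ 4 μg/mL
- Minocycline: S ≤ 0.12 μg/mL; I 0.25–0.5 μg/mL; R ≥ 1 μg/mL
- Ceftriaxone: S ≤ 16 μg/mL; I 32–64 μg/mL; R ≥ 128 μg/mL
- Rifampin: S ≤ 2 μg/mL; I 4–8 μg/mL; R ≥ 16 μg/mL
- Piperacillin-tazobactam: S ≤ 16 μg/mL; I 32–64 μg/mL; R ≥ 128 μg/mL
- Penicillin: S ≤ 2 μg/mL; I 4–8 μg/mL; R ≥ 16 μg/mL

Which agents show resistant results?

Tigecycline (128 μg/mL) ≥ 128 μg/mL ⇒ R
Ceftriaxone (128 μg/mL) ≥ 128 μg/mL → resistant
Tobramycin (0.03 μg/mL) ≤ 0.25 μg/mL — susceptible
Rifampin: 4 μg/mL is in 4–8 μg/mL → intermediate
Minocycline 0.03 μg/mL: ≤ 0.12 μg/mL → Susceptible
Tetracycline: 1 μg/mL is ≥ 1 μg/mL ⇒ R
Penicillin: 1 μg/mL is ≤ 2 μg/mL → Susceptible
Piperacillin-tazobactam: 4 μg/mL is ≤ 16 μg/mL — susceptible

tigecycline, ceftriaxone, tetracycline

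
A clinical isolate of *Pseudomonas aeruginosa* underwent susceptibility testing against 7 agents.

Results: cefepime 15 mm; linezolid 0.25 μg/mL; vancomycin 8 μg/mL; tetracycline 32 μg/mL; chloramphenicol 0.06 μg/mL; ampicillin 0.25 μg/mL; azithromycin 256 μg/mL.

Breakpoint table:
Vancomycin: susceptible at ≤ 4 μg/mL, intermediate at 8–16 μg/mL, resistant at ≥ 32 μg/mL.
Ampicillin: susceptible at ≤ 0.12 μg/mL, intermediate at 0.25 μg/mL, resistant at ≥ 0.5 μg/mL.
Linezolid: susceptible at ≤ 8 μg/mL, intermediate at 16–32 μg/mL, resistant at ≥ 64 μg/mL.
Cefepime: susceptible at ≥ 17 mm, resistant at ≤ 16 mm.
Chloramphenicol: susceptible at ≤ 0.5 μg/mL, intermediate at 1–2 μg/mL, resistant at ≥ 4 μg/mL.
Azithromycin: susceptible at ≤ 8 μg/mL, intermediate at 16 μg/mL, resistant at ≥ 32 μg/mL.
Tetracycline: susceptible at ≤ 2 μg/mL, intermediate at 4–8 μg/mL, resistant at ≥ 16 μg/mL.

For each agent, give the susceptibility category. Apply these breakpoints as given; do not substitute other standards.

Cefepime 15 mm: ≤ 16 mm — R
Linezolid (0.25 μg/mL) ≤ 8 μg/mL — Susceptible
Vancomycin: 8 μg/mL is in 8–16 μg/mL ⇒ Intermediate
Tetracycline (32 μg/mL) ≥ 16 μg/mL → Resistant
Chloramphenicol (0.06 μg/mL) ≤ 0.5 μg/mL → susceptible
Ampicillin 0.25 μg/mL: = 0.25 μg/mL → Intermediate
Azithromycin 256 μg/mL: ≥ 32 μg/mL ⇒ R

R, S, I, R, S, I, R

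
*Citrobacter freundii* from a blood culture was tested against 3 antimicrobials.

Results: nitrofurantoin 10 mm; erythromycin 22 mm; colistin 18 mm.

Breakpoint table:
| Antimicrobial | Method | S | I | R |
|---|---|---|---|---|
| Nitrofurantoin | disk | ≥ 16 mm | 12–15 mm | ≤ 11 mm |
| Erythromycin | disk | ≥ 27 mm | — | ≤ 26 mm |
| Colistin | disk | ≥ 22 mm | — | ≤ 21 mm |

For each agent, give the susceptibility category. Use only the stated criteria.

Nitrofurantoin 10 mm: ≤ 11 mm — Resistant
Erythromycin (22 mm) ≤ 26 mm ⇒ resistant
Colistin (18 mm) ≤ 21 mm ⇒ R

R, R, R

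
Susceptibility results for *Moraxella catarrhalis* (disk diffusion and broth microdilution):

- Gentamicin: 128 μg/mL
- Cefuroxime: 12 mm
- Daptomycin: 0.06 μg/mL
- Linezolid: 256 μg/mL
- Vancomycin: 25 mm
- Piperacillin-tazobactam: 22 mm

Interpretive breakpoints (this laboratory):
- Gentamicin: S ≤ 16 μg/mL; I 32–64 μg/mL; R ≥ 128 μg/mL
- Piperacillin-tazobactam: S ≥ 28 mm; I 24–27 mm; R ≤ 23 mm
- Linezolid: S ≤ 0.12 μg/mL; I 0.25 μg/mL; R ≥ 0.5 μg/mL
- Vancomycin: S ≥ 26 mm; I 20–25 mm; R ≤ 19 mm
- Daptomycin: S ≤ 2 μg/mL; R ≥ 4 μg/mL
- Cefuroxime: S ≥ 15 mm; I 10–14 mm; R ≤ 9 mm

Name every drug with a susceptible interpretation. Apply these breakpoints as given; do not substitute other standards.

daptomycin

Gentamicin: 128 μg/mL is ≥ 128 μg/mL — R
Cefuroxime: 12 mm is in 10–14 mm ⇒ I
Daptomycin (0.06 μg/mL) ≤ 2 μg/mL ⇒ S
Linezolid 256 μg/mL: ≥ 0.5 μg/mL ⇒ resistant
Vancomycin 25 mm: in 20–25 mm — I
Piperacillin-tazobactam (22 mm) ≤ 23 mm — resistant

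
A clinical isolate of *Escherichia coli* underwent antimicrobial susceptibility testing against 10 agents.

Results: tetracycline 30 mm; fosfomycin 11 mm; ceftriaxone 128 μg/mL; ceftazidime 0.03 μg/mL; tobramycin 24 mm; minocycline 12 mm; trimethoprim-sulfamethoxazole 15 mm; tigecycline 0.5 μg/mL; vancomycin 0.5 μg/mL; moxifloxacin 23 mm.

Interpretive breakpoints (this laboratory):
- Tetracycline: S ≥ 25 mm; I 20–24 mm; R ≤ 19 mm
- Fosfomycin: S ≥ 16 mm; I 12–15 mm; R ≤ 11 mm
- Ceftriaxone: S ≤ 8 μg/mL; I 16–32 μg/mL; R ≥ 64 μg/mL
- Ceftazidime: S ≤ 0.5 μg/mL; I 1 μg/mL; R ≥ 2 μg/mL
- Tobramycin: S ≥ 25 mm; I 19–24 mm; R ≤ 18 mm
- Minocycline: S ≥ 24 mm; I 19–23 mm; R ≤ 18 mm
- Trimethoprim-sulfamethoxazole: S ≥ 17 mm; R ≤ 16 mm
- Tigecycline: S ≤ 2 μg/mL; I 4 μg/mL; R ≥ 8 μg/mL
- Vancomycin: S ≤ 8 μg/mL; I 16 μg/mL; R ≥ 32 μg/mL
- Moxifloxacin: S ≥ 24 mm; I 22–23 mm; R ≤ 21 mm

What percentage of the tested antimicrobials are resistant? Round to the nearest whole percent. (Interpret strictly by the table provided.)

Tetracycline: 30 mm is ≥ 25 mm → susceptible
Fosfomycin 11 mm: ≤ 11 mm → resistant
Ceftriaxone 128 μg/mL: ≥ 64 μg/mL ⇒ Resistant
Ceftazidime 0.03 μg/mL: ≤ 0.5 μg/mL ⇒ susceptible
Tobramycin 24 mm: in 19–24 mm → intermediate
Minocycline: 12 mm is ≤ 18 mm ⇒ R
Trimethoprim-sulfamethoxazole 15 mm: ≤ 16 mm → R
Tigecycline 0.5 μg/mL: ≤ 2 μg/mL → susceptible
Vancomycin: 0.5 μg/mL is ≤ 8 μg/mL → susceptible
Moxifloxacin 23 mm: in 22–23 mm → I
Resistant: 4/10

40%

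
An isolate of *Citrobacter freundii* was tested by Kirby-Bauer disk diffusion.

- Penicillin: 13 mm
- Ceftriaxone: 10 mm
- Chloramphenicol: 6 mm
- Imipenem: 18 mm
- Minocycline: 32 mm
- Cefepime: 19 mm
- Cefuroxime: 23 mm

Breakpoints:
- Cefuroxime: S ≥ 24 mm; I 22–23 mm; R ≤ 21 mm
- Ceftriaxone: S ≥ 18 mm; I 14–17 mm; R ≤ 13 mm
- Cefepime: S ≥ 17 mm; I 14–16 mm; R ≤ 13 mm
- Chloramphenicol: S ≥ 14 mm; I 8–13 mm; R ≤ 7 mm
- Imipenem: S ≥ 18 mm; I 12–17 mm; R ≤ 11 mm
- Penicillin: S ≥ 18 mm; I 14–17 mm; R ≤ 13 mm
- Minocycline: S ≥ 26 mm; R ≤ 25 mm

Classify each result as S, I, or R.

Penicillin (13 mm) ≤ 13 mm → Resistant
Ceftriaxone (10 mm) ≤ 13 mm — Resistant
Chloramphenicol (6 mm) ≤ 7 mm → R
Imipenem: 18 mm is ≥ 18 mm — S
Minocycline (32 mm) ≥ 26 mm — Susceptible
Cefepime 19 mm: ≥ 17 mm — susceptible
Cefuroxime: 23 mm is in 22–23 mm — intermediate

R, R, R, S, S, S, I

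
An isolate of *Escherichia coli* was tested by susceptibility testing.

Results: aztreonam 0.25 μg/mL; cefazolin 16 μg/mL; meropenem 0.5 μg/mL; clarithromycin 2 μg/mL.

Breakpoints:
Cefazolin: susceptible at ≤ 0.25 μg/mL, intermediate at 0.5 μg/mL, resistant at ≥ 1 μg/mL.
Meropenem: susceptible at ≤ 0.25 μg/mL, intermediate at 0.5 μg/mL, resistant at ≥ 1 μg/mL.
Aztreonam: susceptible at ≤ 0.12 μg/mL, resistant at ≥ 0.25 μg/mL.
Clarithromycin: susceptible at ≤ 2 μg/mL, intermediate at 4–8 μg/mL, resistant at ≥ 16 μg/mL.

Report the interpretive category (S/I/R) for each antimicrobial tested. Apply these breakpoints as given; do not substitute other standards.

R, R, I, S

Aztreonam: 0.25 μg/mL is ≥ 0.25 μg/mL — Resistant
Cefazolin 16 μg/mL: ≥ 1 μg/mL → Resistant
Meropenem: 0.5 μg/mL is = 0.5 μg/mL → I
Clarithromycin (2 μg/mL) ≤ 2 μg/mL — S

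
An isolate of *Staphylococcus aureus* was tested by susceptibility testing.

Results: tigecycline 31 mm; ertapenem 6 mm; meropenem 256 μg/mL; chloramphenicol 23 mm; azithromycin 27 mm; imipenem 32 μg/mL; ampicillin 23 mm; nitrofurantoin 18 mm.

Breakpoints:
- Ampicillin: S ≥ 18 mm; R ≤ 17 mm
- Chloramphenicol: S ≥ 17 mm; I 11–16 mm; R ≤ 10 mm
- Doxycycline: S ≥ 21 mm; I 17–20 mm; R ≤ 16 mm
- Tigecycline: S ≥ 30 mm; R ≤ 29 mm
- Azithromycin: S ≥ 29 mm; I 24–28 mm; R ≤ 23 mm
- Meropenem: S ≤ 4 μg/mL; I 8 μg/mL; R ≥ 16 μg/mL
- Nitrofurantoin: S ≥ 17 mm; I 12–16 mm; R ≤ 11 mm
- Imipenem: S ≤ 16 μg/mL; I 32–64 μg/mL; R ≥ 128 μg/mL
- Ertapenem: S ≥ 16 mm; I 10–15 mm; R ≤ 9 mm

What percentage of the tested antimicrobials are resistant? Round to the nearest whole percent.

25%

Tigecycline 31 mm: ≥ 30 mm → susceptible
Ertapenem: 6 mm is ≤ 9 mm — R
Meropenem 256 μg/mL: ≥ 16 μg/mL ⇒ Resistant
Chloramphenicol 23 mm: ≥ 17 mm ⇒ S
Azithromycin (27 mm) in 24–28 mm ⇒ Intermediate
Imipenem: 32 μg/mL is in 32–64 μg/mL → intermediate
Ampicillin (23 mm) ≥ 18 mm ⇒ susceptible
Nitrofurantoin: 18 mm is ≥ 17 mm — S
Resistant: 2/8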